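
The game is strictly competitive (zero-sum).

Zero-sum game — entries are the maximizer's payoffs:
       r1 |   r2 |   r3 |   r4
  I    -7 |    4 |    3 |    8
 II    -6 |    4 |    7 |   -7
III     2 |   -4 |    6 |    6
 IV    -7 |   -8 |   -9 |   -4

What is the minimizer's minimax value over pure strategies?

2

The worst case (largest entry) in each column is r1: 2, r2: 4, r3: 7, r4: 8.
The best (smallest) of these is 2.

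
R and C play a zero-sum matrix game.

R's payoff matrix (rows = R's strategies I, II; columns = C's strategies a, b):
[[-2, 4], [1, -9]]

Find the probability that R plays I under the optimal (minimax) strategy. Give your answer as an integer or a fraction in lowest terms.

Row minima are -2 and -9, so R's maximin is -2; column maxima are 1 and 4, so C's minimax is 1. These differ, so the equilibrium is in mixed strategies.
Let R play I with probability p. C is indifferent when −2p + (1−p) = 4p − 9(1−p), giving p = 5/8.

5/8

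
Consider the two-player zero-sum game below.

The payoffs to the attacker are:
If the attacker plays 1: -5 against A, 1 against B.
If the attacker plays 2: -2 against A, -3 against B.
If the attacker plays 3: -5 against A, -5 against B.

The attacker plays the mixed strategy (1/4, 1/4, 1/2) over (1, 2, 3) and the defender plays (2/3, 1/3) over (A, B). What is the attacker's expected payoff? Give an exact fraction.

-23/6

Against (2/3, 1/3), each row's expected payoff is 1: -3; 2: -7/3; 3: -5.
Taking the (1/4, 1/4, 1/2)-weighted average: (1/4)·(-3) + (1/4)·(-7/3) + (1/2)·(-5) = -23/6.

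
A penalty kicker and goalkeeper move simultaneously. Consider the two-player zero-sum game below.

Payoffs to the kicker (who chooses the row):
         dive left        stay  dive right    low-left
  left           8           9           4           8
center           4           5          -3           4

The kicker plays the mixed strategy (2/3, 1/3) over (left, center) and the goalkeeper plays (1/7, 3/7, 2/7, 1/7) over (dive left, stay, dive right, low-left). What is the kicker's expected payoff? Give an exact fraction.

Against (1/7, 3/7, 2/7, 1/7), each row's expected payoff is left: 51/7; center: 17/7.
Taking the (2/3, 1/3)-weighted average: (2/3)·(51/7) + (1/3)·(17/7) = 17/3.

17/3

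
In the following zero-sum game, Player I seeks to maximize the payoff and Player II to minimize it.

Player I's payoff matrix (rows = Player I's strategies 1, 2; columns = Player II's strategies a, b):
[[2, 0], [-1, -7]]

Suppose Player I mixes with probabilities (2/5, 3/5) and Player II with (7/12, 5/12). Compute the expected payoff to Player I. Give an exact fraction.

-49/30

Against (7/12, 5/12), each row's expected payoff is 1: 7/6; 2: -7/2.
Taking the (2/5, 3/5)-weighted average: (2/5)·(7/6) + (3/5)·(-7/2) = -49/30.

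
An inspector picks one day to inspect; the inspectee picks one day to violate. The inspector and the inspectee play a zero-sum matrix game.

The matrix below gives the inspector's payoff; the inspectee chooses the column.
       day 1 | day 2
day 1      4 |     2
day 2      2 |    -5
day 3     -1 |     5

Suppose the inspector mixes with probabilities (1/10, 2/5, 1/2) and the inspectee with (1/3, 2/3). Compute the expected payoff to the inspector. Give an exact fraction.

Against (1/3, 2/3), each row's expected payoff is day 1: 8/3; day 2: -8/3; day 3: 3.
Taking the (1/10, 2/5, 1/2)-weighted average: (1/10)·(8/3) + (2/5)·(-8/3) + (1/2)·(3) = 7/10.

7/10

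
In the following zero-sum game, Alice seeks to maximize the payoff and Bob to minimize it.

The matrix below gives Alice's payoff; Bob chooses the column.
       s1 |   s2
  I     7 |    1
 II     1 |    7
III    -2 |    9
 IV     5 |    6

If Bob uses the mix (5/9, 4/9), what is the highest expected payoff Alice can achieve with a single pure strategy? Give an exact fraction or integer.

I: (7)·(5/9) + (1)·(4/9) = 13/3.
II: (1)·(5/9) + (7)·(4/9) = 11/3.
III: (-2)·(5/9) + (9)·(4/9) = 26/9.
IV: (5)·(5/9) + (6)·(4/9) = 49/9.
The best pure response is IV with expected payoff 49/9.

49/9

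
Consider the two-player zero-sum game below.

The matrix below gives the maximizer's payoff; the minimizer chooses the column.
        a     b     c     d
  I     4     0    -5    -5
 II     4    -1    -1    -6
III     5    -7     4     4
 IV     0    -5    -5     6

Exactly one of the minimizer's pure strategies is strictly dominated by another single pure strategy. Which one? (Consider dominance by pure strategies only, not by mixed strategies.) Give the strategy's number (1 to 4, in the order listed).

The minimizer prefers columns that give the maximizer less. Compare a with b: 0 < 4, -1 < 4, -7 < 5, -5 < 0.
So b strictly dominates a for the minimizer; a is strictly dominated.

1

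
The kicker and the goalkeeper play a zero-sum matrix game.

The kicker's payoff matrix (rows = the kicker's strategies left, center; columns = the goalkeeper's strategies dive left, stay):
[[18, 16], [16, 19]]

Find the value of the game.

86/5

Row minima are 16 and 16, so the kicker's maximin is 16; column maxima are 18 and 19, so the goalkeeper's minimax is 18. These differ, so the equilibrium is in mixed strategies.
Let the kicker play left with probability p. The goalkeeper is indifferent when 18p + 16(1−p) = 16p + 19(1−p), giving p = 3/5.
Let the goalkeeper play dive left with probability q. The kicker is indifferent when 18q + 16(1−q) = 16q + 19(1−q), giving q = 3/5.
The value is 18·(3/5) + (16)·(2/5) = 86/5.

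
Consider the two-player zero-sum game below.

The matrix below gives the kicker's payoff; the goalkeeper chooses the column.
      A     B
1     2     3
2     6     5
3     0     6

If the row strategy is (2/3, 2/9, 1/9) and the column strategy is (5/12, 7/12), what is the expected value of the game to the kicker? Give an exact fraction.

Against (5/12, 7/12), each row's expected payoff is 1: 31/12; 2: 65/12; 3: 7/2.
Taking the (2/3, 2/9, 1/9)-weighted average: (2/3)·(31/12) + (2/9)·(65/12) + (1/9)·(7/2) = 179/54.

179/54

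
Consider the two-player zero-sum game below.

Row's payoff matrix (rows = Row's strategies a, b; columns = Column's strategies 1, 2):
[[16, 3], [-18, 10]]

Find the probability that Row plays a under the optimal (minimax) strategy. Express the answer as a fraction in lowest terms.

Row minima are 3 and -18, so Row's maximin is 3; column maxima are 16 and 10, so Column's minimax is 10. These differ, so the equilibrium is in mixed strategies.
Let Row play a with probability p. Column is indifferent when 16p − 18(1−p) = 3p + 10(1−p), giving p = 28/41.

28/41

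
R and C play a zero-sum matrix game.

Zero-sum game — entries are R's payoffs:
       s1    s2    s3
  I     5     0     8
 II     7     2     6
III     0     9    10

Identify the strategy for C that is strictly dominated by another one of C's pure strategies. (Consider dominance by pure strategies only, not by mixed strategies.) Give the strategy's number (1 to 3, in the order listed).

3

C prefers columns that give R less. Compare s3 with s2: 0 < 8, 2 < 6, 9 < 10.
So s2 strictly dominates s3 for C; s3 is strictly dominated.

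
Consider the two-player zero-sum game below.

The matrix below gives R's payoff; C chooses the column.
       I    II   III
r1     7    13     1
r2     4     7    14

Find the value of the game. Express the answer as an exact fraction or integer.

Column II is strictly dominated by I for C (it gives R more in every row).
The remaining 2×2 game on (r1, r2) × (I, III) has no saddle point. Let R play r1 with probability p; indifference gives 7p + 4(1−p) = p + 14(1−p), so p = 5/8.
Similarly C's optimal q on I is 13/16, and the value is 7·(13/16) + (1)·(3/16) = 47/8.

47/8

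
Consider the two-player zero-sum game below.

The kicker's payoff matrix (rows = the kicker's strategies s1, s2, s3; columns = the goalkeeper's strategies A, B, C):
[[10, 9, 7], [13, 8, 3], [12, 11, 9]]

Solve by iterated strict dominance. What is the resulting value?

9

Row s1 is strictly dominated by row s3 (12>10, 11>9, 9>7); eliminate s1.
Column A is strictly dominated by B for the goalkeeper (8<13, 11<12); eliminate A.
Column B is strictly dominated by C for the goalkeeper (3<8, 9<11); eliminate B.
Row s2 is strictly dominated by row s3 (9>3); eliminate s2.
Only (s3, C) remains, with payoff 9.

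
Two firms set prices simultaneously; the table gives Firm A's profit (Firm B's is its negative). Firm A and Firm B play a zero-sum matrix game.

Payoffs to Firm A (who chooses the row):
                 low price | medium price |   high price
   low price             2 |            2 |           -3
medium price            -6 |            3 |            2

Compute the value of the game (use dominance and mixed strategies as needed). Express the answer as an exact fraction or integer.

-14/13

Column medium price is strictly dominated by high price for Firm B (it gives Firm A more in every row).
The remaining 2×2 game on (low price, medium price) × (low price, high price) has no saddle point. Let Firm A play low price with probability p; indifference gives 2p − 6(1−p) = −3p + 2(1−p), so p = 8/13.
Similarly Firm B's optimal q on low price is 5/13, and the value is 2·(5/13) + (-3)·(8/13) = -14/13.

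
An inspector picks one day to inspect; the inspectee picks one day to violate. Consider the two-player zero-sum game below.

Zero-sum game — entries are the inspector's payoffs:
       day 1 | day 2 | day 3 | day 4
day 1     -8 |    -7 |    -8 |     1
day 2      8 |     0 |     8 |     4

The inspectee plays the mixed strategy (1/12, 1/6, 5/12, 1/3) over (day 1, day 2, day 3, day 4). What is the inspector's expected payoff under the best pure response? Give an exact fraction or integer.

16/3

day 1: (-8)·(1/12) + (-7)·(1/6) + (-8)·(5/12) + (1)·(1/3) = -29/6.
day 2: (8)·(1/12) + (0)·(1/6) + (8)·(5/12) + (4)·(1/3) = 16/3.
The best pure response is day 2 with expected payoff 16/3.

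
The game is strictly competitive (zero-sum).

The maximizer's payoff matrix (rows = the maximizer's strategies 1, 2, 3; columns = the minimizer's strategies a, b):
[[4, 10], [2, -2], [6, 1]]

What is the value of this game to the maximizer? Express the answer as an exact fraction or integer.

56/11

Row 2 is strictly dominated by row 3, so the maximizer never plays it.
The remaining 2×2 game on (1, 3) × (a, b) has no saddle point. Let the maximizer play 1 with probability p; indifference gives 4p + 6(1−p) = 10p + (1−p), so p = 5/11.
Similarly the minimizer's optimal q on a is 9/11, and the value is 4·(9/11) + (10)·(2/11) = 56/11.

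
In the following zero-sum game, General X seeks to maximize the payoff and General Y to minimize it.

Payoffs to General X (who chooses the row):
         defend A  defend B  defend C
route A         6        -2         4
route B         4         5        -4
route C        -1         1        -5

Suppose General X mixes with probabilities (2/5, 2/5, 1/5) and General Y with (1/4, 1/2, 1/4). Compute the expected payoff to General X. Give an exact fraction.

Against (1/4, 1/2, 1/4), each row's expected payoff is route A: 3/2; route B: 5/2; route C: -1.
Taking the (2/5, 2/5, 1/5)-weighted average: (2/5)·(3/2) + (2/5)·(5/2) + (1/5)·(-1) = 7/5.

7/5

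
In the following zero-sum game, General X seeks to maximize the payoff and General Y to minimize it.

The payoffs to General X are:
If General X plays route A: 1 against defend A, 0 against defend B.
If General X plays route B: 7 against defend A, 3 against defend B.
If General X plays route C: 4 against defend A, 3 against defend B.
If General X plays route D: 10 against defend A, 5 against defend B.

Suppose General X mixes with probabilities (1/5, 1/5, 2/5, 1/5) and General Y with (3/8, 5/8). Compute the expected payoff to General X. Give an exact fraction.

Against (3/8, 5/8), each row's expected payoff is route A: 3/8; route B: 9/2; route C: 27/8; route D: 55/8.
Taking the (1/5, 1/5, 2/5, 1/5)-weighted average: (1/5)·(3/8) + (1/5)·(9/2) + (2/5)·(27/8) + (1/5)·(55/8) = 37/10.

37/10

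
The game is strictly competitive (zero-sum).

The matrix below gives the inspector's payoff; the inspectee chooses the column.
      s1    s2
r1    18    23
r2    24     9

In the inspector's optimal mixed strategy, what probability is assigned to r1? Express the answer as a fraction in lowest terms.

Row minima are 18 and 9, so the inspector's maximin is 18; column maxima are 24 and 23, so the inspectee's minimax is 23. These differ, so the equilibrium is in mixed strategies.
Let the inspector play r1 with probability p. The inspectee is indifferent when 18p + 24(1−p) = 23p + 9(1−p), giving p = 3/4.

3/4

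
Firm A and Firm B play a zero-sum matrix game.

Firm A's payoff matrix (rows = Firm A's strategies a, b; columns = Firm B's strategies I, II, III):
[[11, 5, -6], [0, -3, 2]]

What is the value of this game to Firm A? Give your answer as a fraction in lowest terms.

-1/2

Column I is strictly dominated by II for Firm B (it gives Firm A more in every row).
The remaining 2×2 game on (a, b) × (II, III) has no saddle point. Let Firm A play a with probability p; indifference gives 5p − 3(1−p) = −6p + 2(1−p), so p = 5/16.
Similarly Firm B's optimal q on II is 1/2, and the value is 5·(1/2) + (-6)·(1/2) = -1/2.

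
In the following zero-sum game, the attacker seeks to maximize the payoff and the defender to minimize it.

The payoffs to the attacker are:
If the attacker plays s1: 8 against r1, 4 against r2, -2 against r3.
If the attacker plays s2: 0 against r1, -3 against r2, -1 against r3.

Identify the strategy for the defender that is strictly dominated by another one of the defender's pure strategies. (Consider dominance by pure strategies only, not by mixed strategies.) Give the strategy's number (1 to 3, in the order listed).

1

The defender prefers columns that give the attacker less. Compare r1 with r2: 4 < 8, -3 < 0.
So r2 strictly dominates r1 for the defender; r1 is strictly dominated.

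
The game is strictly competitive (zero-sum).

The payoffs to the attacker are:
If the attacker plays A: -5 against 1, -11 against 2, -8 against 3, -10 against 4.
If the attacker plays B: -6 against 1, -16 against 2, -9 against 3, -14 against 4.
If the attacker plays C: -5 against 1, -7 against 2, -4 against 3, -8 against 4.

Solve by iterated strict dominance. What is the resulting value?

Row B is strictly dominated by row A (-5>-6, -11>-16, -8>-9, -10>-14); eliminate B.
Column 3 is strictly dominated by 2 for the defender (-11<-8, -7<-4); eliminate 3.
Column 1 is strictly dominated by 2 for the defender (-11<-5, -7<-5); eliminate 1.
Row A is strictly dominated by row C (-7>-11, -8>-10); eliminate A.
Column 2 is strictly dominated by 4 for the defender (-8<-7); eliminate 2.
Only (C, 4) remains, with payoff -8.

-8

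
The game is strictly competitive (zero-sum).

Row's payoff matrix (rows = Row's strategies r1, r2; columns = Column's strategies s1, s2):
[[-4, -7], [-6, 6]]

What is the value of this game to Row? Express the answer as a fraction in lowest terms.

Row minima are -7 and -6, so Row's maximin is -6; column maxima are -4 and 6, so Column's minimax is -4. These differ, so the equilibrium is in mixed strategies.
Let Row play r1 with probability p. Column is indifferent when −4p − 6(1−p) = −7p + 6(1−p), giving p = 4/5.
Let Column play s1 with probability q. Row is indifferent when −4q − 7(1−q) = −6q + 6(1−q), giving q = 13/15.
The value is -4·(13/15) + (-7)·(2/15) = -22/5.

-22/5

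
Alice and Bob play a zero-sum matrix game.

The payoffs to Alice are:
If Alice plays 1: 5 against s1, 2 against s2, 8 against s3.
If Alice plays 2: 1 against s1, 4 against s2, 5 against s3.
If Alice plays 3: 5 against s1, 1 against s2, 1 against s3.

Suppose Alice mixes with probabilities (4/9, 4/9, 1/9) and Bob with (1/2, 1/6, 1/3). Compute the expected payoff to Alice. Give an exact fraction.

Against (1/2, 1/6, 1/3), each row's expected payoff is 1: 11/2; 2: 17/6; 3: 3.
Taking the (4/9, 4/9, 1/9)-weighted average: (4/9)·(11/2) + (4/9)·(17/6) + (1/9)·(3) = 109/27.

109/27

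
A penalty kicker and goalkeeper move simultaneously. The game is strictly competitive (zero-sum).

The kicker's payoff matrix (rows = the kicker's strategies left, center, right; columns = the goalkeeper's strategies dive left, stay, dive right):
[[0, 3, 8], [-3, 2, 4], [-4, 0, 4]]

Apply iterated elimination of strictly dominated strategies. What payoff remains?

0

Row right is strictly dominated by row left (0>-4, 3>0, 8>4); eliminate right.
Column stay is strictly dominated by dive left for the goalkeeper (0<3, -3<2); eliminate stay.
Column dive right is strictly dominated by dive left for the goalkeeper (0<8, -3<4); eliminate dive right.
Row center is strictly dominated by row left (0>-3); eliminate center.
Only (left, dive left) remains, with payoff 0.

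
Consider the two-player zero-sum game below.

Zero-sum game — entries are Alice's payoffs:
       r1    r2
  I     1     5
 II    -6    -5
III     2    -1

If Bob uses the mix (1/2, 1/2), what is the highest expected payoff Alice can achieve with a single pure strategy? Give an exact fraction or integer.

I: (1)·(1/2) + (5)·(1/2) = 3.
II: (-6)·(1/2) + (-5)·(1/2) = -11/2.
III: (2)·(1/2) + (-1)·(1/2) = 1/2.
The best pure response is I with expected payoff 3.

3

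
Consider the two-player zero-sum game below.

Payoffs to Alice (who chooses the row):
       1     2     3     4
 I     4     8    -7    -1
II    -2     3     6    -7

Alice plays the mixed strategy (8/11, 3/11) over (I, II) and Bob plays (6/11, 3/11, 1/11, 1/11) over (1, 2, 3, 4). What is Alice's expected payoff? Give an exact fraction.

Against (6/11, 3/11, 1/11, 1/11), each row's expected payoff is I: 40/11; II: -4/11.
Taking the (8/11, 3/11)-weighted average: (8/11)·(40/11) + (3/11)·(-4/11) = 28/11.

28/11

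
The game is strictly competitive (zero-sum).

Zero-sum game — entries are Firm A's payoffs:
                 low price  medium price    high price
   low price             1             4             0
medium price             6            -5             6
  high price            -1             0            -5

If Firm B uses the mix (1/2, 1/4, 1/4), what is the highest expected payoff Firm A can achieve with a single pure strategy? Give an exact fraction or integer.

low price: (1)·(1/2) + (4)·(1/4) + (0)·(1/4) = 3/2.
medium price: (6)·(1/2) + (-5)·(1/4) + (6)·(1/4) = 13/4.
high price: (-1)·(1/2) + (0)·(1/4) + (-5)·(1/4) = -7/4.
The best pure response is medium price with expected payoff 13/4.

13/4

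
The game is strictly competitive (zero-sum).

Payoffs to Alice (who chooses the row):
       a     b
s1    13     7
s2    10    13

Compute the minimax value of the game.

Row minima are 7 and 10, so Alice's maximin is 10; column maxima are 13 and 13, so Bob's minimax is 13. These differ, so the equilibrium is in mixed strategies.
Let Alice play s1 with probability p. Bob is indifferent when 13p + 10(1−p) = 7p + 13(1−p), giving p = 1/3.
Let Bob play a with probability q. Alice is indifferent when 13q + 7(1−q) = 10q + 13(1−q), giving q = 2/3.
The value is 13·(2/3) + (7)·(1/3) = 11.

11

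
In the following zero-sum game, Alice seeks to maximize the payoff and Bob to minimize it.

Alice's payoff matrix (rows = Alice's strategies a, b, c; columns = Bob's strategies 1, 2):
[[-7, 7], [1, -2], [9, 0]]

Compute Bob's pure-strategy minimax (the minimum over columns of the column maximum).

The worst case (largest entry) in each column is 1: 9, 2: 7.
The best (smallest) of these is 7.

7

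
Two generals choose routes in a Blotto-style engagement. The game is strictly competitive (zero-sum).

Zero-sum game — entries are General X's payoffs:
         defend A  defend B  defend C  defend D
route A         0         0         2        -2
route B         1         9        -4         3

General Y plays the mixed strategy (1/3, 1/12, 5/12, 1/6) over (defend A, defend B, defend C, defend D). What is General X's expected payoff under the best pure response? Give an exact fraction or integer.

route A: (0)·(1/3) + (0)·(1/12) + (2)·(5/12) + (-2)·(1/6) = 1/2.
route B: (1)·(1/3) + (9)·(1/12) + (-4)·(5/12) + (3)·(1/6) = -1/12.
The best pure response is route A with expected payoff 1/2.

1/2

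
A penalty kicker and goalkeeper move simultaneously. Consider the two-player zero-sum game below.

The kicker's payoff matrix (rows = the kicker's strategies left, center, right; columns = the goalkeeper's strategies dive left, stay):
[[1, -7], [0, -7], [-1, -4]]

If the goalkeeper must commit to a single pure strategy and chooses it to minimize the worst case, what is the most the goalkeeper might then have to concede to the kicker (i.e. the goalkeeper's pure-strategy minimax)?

The worst case (largest entry) in each column is dive left: 1, stay: -4.
The best (smallest) of these is -4.

-4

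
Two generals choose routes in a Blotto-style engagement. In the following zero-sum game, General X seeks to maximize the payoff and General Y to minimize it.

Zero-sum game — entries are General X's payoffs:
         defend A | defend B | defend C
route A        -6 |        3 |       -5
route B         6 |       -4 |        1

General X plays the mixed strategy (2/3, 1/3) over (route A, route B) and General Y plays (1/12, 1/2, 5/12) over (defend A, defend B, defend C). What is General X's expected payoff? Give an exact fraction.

-13/12

Against (1/12, 1/2, 5/12), each row's expected payoff is route A: -13/12; route B: -13/12.
Taking the (2/3, 1/3)-weighted average: (2/3)·(-13/12) + (1/3)·(-13/12) = -13/12.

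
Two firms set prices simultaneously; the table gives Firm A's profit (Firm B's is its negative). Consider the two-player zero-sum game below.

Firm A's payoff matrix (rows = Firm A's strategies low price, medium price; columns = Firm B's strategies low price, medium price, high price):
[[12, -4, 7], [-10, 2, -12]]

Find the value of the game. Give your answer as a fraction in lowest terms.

Column low price is strictly dominated by high price for Firm B (it gives Firm A more in every row).
The remaining 2×2 game on (low price, medium price) × (medium price, high price) has no saddle point. Let Firm A play low price with probability p; indifference gives −4p + 2(1−p) = 7p − 12(1−p), so p = 14/25.
Similarly Firm B's optimal q on medium price is 19/25, and the value is -4·(19/25) + (7)·(6/25) = -34/25.

-34/25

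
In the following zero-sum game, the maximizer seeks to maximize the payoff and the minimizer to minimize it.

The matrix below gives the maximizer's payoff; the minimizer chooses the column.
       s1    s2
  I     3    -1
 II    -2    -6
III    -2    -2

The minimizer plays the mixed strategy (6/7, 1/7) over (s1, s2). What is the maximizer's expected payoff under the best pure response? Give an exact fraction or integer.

17/7

I: (3)·(6/7) + (-1)·(1/7) = 17/7.
II: (-2)·(6/7) + (-6)·(1/7) = -18/7.
III: (-2)·(6/7) + (-2)·(1/7) = -2.
The best pure response is I with expected payoff 17/7.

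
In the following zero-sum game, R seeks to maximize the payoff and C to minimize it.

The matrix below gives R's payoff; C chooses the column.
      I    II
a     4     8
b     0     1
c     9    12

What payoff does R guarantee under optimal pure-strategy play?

9

Row minima: 4, 0, 9 → R's maximin is 9.
Column maxima: 9, 12 → C's minimax is 9.
They coincide at (c, I), so the value is 9.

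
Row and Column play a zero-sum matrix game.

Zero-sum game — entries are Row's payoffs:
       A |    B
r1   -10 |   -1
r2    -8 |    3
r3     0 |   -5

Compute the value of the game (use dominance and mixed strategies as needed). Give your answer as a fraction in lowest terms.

Row r1 is strictly dominated by row r2, so Row never plays it.
The remaining 2×2 game on (r2, r3) × (A, B) has no saddle point. Let Row play r2 with probability p; indifference gives −8p = 3p − 5(1−p), so p = 5/16.
Similarly Column's optimal q on A is 1/2, and the value is -8·(1/2) + (3)·(1/2) = -5/2.

-5/2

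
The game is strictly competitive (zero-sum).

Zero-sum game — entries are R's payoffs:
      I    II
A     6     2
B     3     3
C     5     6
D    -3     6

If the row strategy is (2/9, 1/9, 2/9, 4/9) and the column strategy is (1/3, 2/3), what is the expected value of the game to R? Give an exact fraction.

Against (1/3, 2/3), each row's expected payoff is A: 10/3; B: 3; C: 17/3; D: 3.
Taking the (2/9, 1/9, 2/9, 4/9)-weighted average: (2/9)·(10/3) + (1/9)·(3) + (2/9)·(17/3) + (4/9)·(3) = 11/3.

11/3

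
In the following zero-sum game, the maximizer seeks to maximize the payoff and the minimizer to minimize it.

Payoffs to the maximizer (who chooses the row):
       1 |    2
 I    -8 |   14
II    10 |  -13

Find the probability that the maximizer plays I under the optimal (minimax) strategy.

Row minima are -8 and -13, so the maximizer's maximin is -8; column maxima are 10 and 14, so the minimizer's minimax is 10. These differ, so the equilibrium is in mixed strategies.
Let the maximizer play I with probability p. The minimizer is indifferent when −8p + 10(1−p) = 14p − 13(1−p), giving p = 23/45.

23/45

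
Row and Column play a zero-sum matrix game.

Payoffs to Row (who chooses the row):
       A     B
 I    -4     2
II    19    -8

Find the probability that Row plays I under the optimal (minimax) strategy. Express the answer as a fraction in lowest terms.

9/11

Row minima are -4 and -8, so Row's maximin is -4; column maxima are 19 and 2, so Column's minimax is 2. These differ, so the equilibrium is in mixed strategies.
Let Row play I with probability p. Column is indifferent when −4p + 19(1−p) = 2p − 8(1−p), giving p = 9/11.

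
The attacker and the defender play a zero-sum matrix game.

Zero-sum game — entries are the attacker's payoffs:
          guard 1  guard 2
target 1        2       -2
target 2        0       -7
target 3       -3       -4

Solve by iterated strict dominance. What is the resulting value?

Column guard 1 is strictly dominated by guard 2 for the defender (-2<2, -7<0, -4<-3); eliminate guard 1.
Row target 2 is strictly dominated by row target 1 (-2>-7); eliminate target 2.
Row target 3 is strictly dominated by row target 1 (-2>-4); eliminate target 3.
Only (target 1, guard 2) remains, with payoff -2.

-2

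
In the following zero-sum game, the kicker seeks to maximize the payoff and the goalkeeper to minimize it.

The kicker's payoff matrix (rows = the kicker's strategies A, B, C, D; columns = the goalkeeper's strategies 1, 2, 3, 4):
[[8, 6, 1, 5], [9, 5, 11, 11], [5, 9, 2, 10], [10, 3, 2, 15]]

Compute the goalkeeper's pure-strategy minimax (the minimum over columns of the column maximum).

9

The worst case (largest entry) in each column is 1: 10, 2: 9, 3: 11, 4: 15.
The best (smallest) of these is 9.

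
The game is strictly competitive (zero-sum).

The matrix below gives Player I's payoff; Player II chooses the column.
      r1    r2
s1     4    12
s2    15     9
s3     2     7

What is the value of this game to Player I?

Row s3 is strictly dominated by row s1, so Player I never plays it.
The remaining 2×2 game on (s1, s2) × (r1, r2) has no saddle point. Let Player I play s1 with probability p; indifference gives 4p + 15(1−p) = 12p + 9(1−p), so p = 3/7.
Similarly Player II's optimal q on r1 is 3/14, and the value is 4·(3/14) + (12)·(11/14) = 72/7.

72/7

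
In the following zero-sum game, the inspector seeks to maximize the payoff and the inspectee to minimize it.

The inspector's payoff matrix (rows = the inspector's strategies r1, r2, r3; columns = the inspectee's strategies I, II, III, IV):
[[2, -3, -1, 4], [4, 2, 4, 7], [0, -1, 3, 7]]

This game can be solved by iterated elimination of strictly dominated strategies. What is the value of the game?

2

Row r1 is strictly dominated by row r2 (4>2, 2>-3, 4>-1, 7>4); eliminate r1.
Column III is strictly dominated by II for the inspectee (2<4, -1<3); eliminate III.
Column IV is strictly dominated by I for the inspectee (4<7, 0<7); eliminate IV.
Row r3 is strictly dominated by row r2 (4>0, 2>-1); eliminate r3.
Column I is strictly dominated by II for the inspectee (2<4); eliminate I.
Only (r2, II) remains, with payoff 2.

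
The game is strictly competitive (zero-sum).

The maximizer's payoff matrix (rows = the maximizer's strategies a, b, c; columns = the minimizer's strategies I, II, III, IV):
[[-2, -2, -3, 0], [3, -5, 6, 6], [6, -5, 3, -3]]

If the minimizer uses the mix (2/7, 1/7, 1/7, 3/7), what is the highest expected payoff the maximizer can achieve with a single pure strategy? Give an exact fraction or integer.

a: (-2)·(2/7) + (-2)·(1/7) + (-3)·(1/7) + (0)·(3/7) = -9/7.
b: (3)·(2/7) + (-5)·(1/7) + (6)·(1/7) + (6)·(3/7) = 25/7.
c: (6)·(2/7) + (-5)·(1/7) + (3)·(1/7) + (-3)·(3/7) = 1/7.
The best pure response is b with expected payoff 25/7.

25/7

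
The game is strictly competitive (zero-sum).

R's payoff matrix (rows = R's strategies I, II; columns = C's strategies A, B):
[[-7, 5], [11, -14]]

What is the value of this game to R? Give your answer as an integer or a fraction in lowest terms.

-43/37

Row minima are -7 and -14, so R's maximin is -7; column maxima are 11 and 5, so C's minimax is 5. These differ, so the equilibrium is in mixed strategies.
Let R play I with probability p. C is indifferent when −7p + 11(1−p) = 5p − 14(1−p), giving p = 25/37.
Let C play A with probability q. R is indifferent when −7q + 5(1−q) = 11q − 14(1−q), giving q = 19/37.
The value is -7·(19/37) + (5)·(18/37) = -43/37.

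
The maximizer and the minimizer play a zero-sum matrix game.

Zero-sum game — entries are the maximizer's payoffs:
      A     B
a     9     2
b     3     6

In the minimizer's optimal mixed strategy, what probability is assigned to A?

2/5

Row minima are 2 and 3, so the maximizer's maximin is 3; column maxima are 9 and 6, so the minimizer's minimax is 6. These differ, so the equilibrium is in mixed strategies.
Let the minimizer play A with probability q. The maximizer is indifferent when 9q + 2(1−q) = 3q + 6(1−q), giving q = 2/5.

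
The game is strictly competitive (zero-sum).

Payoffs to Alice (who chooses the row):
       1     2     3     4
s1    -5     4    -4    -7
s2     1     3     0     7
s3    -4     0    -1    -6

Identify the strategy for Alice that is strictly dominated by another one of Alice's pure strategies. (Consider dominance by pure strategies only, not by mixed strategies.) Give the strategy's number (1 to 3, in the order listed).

Compare s3 with s2: 1 > -4, 3 > 0, 0 > -1, 7 > -6.
So s2 strictly dominates s3 for Alice; s3 is strictly dominated.

3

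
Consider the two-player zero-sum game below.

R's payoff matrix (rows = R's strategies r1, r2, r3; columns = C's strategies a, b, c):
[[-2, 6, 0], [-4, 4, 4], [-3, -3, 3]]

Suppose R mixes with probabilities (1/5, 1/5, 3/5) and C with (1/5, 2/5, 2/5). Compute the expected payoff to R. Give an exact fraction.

Against (1/5, 2/5, 2/5), each row's expected payoff is r1: 2; r2: 12/5; r3: -3/5.
Taking the (1/5, 1/5, 3/5)-weighted average: (1/5)·(2) + (1/5)·(12/5) + (3/5)·(-3/5) = 13/25.

13/25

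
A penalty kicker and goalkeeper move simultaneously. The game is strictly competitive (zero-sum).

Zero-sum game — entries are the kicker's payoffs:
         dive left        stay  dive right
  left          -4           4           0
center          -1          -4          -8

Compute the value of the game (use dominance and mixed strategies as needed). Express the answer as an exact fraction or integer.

Column stay is strictly dominated by dive right for the goalkeeper (it gives the kicker more in every row).
The remaining 2×2 game on (left, center) × (dive left, dive right) has no saddle point. Let the kicker play left with probability p; indifference gives −4p − (1−p) = −8(1−p), so p = 7/11.
Similarly the goalkeeper's optimal q on dive left is 8/11, and the value is -4·(8/11) + (0)·(3/11) = -32/11.

-32/11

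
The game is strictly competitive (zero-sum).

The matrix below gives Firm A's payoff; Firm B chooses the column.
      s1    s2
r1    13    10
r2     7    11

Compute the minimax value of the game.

Row minima are 10 and 7, so Firm A's maximin is 10; column maxima are 13 and 11, so Firm B's minimax is 11. These differ, so the equilibrium is in mixed strategies.
Let Firm A play r1 with probability p. Firm B is indifferent when 13p + 7(1−p) = 10p + 11(1−p), giving p = 4/7.
Let Firm B play s1 with probability q. Firm A is indifferent when 13q + 10(1−q) = 7q + 11(1−q), giving q = 1/7.
The value is 13·(1/7) + (10)·(6/7) = 73/7.

73/7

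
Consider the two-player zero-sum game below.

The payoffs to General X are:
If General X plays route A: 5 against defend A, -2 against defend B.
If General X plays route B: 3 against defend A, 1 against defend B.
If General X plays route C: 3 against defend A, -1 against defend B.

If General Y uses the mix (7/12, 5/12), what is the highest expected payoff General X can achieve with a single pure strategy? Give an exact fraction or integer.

route A: (5)·(7/12) + (-2)·(5/12) = 25/12.
route B: (3)·(7/12) + (1)·(5/12) = 13/6.
route C: (3)·(7/12) + (-1)·(5/12) = 4/3.
The best pure response is route B with expected payoff 13/6.

13/6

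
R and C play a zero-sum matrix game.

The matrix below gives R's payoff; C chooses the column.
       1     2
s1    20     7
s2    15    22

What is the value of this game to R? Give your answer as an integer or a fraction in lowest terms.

67/4

Row minima are 7 and 15, so R's maximin is 15; column maxima are 20 and 22, so C's minimax is 20. These differ, so the equilibrium is in mixed strategies.
Let R play s1 with probability p. C is indifferent when 20p + 15(1−p) = 7p + 22(1−p), giving p = 7/20.
Let C play 1 with probability q. R is indifferent when 20q + 7(1−q) = 15q + 22(1−q), giving q = 3/4.
The value is 20·(3/4) + (7)·(1/4) = 67/4.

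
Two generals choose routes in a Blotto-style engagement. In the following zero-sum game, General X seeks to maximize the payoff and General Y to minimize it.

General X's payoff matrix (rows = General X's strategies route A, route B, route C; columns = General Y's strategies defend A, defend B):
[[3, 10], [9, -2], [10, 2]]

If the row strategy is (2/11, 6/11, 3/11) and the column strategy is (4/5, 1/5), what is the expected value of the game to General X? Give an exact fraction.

Against (4/5, 1/5), each row's expected payoff is route A: 22/5; route B: 34/5; route C: 42/5.
Taking the (2/11, 6/11, 3/11)-weighted average: (2/11)·(22/5) + (6/11)·(34/5) + (3/11)·(42/5) = 34/5.

34/5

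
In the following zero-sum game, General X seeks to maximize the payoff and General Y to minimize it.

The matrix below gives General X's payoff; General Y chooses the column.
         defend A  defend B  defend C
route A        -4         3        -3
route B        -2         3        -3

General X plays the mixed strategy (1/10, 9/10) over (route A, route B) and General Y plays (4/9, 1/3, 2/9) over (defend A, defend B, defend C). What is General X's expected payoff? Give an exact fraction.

Against (4/9, 1/3, 2/9), each row's expected payoff is route A: -13/9; route B: -5/9.
Taking the (1/10, 9/10)-weighted average: (1/10)·(-13/9) + (9/10)·(-5/9) = -29/45.

-29/45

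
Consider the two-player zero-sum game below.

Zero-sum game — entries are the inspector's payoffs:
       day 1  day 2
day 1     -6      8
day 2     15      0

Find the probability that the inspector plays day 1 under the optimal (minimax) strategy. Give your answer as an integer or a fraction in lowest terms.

15/29

Row minima are -6 and 0, so the inspector's maximin is 0; column maxima are 15 and 8, so the inspectee's minimax is 8. These differ, so the equilibrium is in mixed strategies.
Let the inspector play day 1 with probability p. The inspectee is indifferent when −6p + 15(1−p) = 8p, giving p = 15/29.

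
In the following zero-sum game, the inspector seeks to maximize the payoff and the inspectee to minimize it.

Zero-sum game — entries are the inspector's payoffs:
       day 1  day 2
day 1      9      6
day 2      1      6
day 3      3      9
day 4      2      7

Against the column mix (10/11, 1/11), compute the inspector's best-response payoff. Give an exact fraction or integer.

day 1: (9)·(10/11) + (6)·(1/11) = 96/11.
day 2: (1)·(10/11) + (6)·(1/11) = 16/11.
day 3: (3)·(10/11) + (9)·(1/11) = 39/11.
day 4: (2)·(10/11) + (7)·(1/11) = 27/11.
The best pure response is day 1 with expected payoff 96/11.

96/11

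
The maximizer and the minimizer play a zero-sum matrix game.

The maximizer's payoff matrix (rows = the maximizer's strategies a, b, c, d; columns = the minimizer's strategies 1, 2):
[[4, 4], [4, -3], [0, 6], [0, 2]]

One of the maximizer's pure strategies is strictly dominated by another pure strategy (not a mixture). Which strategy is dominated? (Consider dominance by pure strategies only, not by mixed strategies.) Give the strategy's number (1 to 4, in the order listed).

4

Compare d with a: 4 > 0, 4 > 2.
So a strictly dominates d for the maximizer; d is strictly dominated.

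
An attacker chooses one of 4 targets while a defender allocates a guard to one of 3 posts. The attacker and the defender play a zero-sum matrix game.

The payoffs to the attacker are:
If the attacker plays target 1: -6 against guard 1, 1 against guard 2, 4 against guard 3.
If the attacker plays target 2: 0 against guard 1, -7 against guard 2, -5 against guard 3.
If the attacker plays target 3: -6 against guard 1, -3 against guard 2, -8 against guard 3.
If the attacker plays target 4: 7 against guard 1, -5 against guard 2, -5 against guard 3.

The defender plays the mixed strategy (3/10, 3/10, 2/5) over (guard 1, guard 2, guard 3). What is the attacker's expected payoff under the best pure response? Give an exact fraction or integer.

target 1: (-6)·(3/10) + (1)·(3/10) + (4)·(2/5) = 1/10.
target 2: (0)·(3/10) + (-7)·(3/10) + (-5)·(2/5) = -41/10.
target 3: (-6)·(3/10) + (-3)·(3/10) + (-8)·(2/5) = -59/10.
target 4: (7)·(3/10) + (-5)·(3/10) + (-5)·(2/5) = -7/5.
The best pure response is target 1 with expected payoff 1/10.

1/10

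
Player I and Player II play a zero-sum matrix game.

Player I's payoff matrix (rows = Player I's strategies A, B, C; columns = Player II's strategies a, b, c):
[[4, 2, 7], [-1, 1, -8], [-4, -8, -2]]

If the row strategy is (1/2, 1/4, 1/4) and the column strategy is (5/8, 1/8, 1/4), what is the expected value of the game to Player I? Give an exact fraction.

Against (5/8, 1/8, 1/4), each row's expected payoff is A: 9/2; B: -5/2; C: -4.
Taking the (1/2, 1/4, 1/4)-weighted average: (1/2)·(9/2) + (1/4)·(-5/2) + (1/4)·(-4) = 5/8.

5/8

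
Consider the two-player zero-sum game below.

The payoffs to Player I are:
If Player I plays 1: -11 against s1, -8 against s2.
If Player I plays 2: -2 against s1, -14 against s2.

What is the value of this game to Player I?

Row minima are -11 and -14, so Player I's maximin is -11; column maxima are -2 and -8, so Player II's minimax is -8. These differ, so the equilibrium is in mixed strategies.
Let Player I play 1 with probability p. Player II is indifferent when −11p − 2(1−p) = −8p − 14(1−p), giving p = 4/5.
Let Player II play s1 with probability q. Player I is indifferent when −11q − 8(1−q) = −2q − 14(1−q), giving q = 2/5.
The value is -11·(2/5) + (-8)·(3/5) = -46/5.

-46/5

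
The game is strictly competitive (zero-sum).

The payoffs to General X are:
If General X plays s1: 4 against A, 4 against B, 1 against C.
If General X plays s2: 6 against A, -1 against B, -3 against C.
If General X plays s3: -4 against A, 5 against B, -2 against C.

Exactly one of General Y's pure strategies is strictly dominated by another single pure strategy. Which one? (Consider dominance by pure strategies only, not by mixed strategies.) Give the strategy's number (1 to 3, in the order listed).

General Y prefers columns that give General X less. Compare B with C: 1 < 4, -3 < -1, -2 < 5.
So C strictly dominates B for General Y; B is strictly dominated.

2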